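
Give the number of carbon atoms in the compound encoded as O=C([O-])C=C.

3

The symbol for carbon appears 3 times in the SMILES.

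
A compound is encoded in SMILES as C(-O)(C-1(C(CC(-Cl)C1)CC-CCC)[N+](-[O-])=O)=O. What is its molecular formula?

C11H18ClNO4

Heavy atoms from the SMILES: 11 C, 1 Cl, 1 N, 4 O.
Implicit hydrogens by atom environment:
  6 × C: 2 H each → 12
  2 × C: 1 H each → 2
  2 × C: no H
  2 × O: no H
  1 × C: 3 H
  1 × Cl: no H
  1 × N (charge +1): no H
  1 × O: 1 H
  1 × O (charge -1): no H
  Total hydrogens = 18.
Molecular formula: C11H18ClNO4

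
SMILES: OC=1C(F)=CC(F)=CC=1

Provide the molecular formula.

C6H4F2O

Heavy atoms from the SMILES: 6 C, 2 F, 1 O.
Implicit hydrogens by atom environment:
  3 × C (aromatic): 1 H each → 3
  3 × C (aromatic): no H
  2 × F: no H
  1 × O: 1 H
  Total hydrogens = 4.
Molecular formula: C6H4F2O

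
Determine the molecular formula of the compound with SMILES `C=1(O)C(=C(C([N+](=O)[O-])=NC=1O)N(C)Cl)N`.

C6H7ClN4O4

Heavy atoms from the SMILES: 6 C, 1 Cl, 4 N, 4 O.
Implicit hydrogens by atom environment:
  5 × C (aromatic): no H
  2 × O: 1 H each → 2
  1 × C: 3 H
  1 × Cl: no H
  1 × N: 2 H
  1 × N (aromatic): no H
  1 × N: no H
  1 × N (charge +1): no H
  1 × O: no H
  1 × O (charge -1): no H
  Total hydrogens = 7.
Molecular formula: C6H7ClN4O4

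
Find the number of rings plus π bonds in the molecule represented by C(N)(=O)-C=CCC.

Molecular formula from the SMILES: C5H9NO.
DoU = (2C + 2 + N − H − X)/2 = (2·5 + 2 + 1 − 9 − 0)/2 = 4/2 = 2.
(Structurally: 0 ring(s) + 2 π bond(s) = 2.)

2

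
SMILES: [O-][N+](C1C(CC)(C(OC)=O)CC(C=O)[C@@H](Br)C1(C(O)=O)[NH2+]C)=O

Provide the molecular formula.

Heavy atoms from the SMILES: 1 Br, 13 C, 2 N, 7 O.
Implicit hydrogens by atom environment:
  5 × O: no H
  4 × C: 1 H each → 4
  4 × C: no H
  3 × C: 3 H each → 9
  2 × C: 2 H each → 4
  1 × Br: no H
  1 × N (charge +1): 2 H
  1 × N (charge +1): no H
  1 × O: 1 H
  1 × O (charge -1): no H
  Total hydrogens = 20.
Net charge +1.
Molecular formula: C13H20BrN2O7+

C13H20BrN2O7+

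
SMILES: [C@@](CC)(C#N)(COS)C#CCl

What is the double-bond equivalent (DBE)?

4

Molecular formula from the SMILES: C7H8ClNOS.
DoU = (2C + 2 + N − H − X)/2 = (2·7 + 2 + 1 − 8 − 1)/2 = 8/2 = 4.
(Structurally: 0 ring(s) + 4 π bond(s) = 4.)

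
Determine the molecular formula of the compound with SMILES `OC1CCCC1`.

Heavy atoms from the SMILES: 5 C, 1 O.
Implicit hydrogens by atom environment:
  4 × C: 2 H each → 8
  1 × C: 1 H
  1 × O: 1 H
  Total hydrogens = 10.
Molecular formula: C5H10O

C5H10O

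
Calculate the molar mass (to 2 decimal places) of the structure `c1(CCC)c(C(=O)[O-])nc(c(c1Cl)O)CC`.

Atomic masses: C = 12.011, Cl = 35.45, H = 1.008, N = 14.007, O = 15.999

242.68

Molecular formula: C11H13ClNO3-.
M = 11×12.011 + 1×35.45 + 13×1.008 + 1×14.007 + 3×15.999 = 242.68 g/mol.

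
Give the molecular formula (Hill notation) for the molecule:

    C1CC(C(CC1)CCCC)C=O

C11H20O

Heavy atoms from the SMILES: 11 C, 1 O.
Implicit hydrogens by atom environment:
  7 × C: 2 H each → 14
  3 × C: 1 H each → 3
  1 × C: 3 H
  1 × O: no H
  Total hydrogens = 20.
Molecular formula: C11H20O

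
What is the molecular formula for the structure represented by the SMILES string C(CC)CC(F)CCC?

Heavy atoms from the SMILES: 8 C, 1 F.
Implicit hydrogens by atom environment:
  5 × C: 2 H each → 10
  2 × C: 3 H each → 6
  1 × C: 1 H
  1 × F: no H
  Total hydrogens = 17.
Molecular formula: C8H17F

C8H17F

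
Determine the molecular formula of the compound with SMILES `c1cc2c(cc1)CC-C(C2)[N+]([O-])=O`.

Heavy atoms from the SMILES: 10 C, 1 N, 2 O.
Implicit hydrogens by atom environment:
  4 × C (aromatic): 1 H each → 4
  3 × C: 2 H each → 6
  2 × C (aromatic): no H
  1 × C: 1 H
  1 × N (charge +1): no H
  1 × O: no H
  1 × O (charge -1): no H
  Total hydrogens = 11.
Molecular formula: C10H11NO2

C10H11NO2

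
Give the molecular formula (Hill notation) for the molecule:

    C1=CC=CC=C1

Heavy atoms from the SMILES: 6 C.
Implicit hydrogens by atom environment:
  6 × C (aromatic): 1 H each → 6
  Total hydrogens = 6.
Molecular formula: C6H6

C6H6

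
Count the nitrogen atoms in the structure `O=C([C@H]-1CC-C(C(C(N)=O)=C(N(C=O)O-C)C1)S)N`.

3

The symbol for nitrogen appears 3 times in the SMILES.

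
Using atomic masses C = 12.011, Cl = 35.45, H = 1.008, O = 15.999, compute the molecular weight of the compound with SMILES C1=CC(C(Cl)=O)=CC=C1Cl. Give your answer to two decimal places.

175.01

Molecular formula: C7H4Cl2O.
M = 7×12.011 + 2×35.45 + 4×1.008 + 1×15.999 = 175.01 g/mol.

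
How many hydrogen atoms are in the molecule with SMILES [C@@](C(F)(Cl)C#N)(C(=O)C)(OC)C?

Hydrogens are implicit in SMILES; fill each atom to its normal valence:
  4 × C: no H
  3 × C: 3 H each → 9
  2 × O: no H
  1 × Cl: no H
  1 × F: no H
  1 × N: no H
  Total hydrogens = 9.

9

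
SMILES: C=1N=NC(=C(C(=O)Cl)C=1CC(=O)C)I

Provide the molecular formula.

Heavy atoms from the SMILES: 8 C, 1 Cl, 1 I, 2 N, 2 O.
Implicit hydrogens by atom environment:
  3 × C (aromatic): no H
  2 × C: no H
  2 × N (aromatic): no H
  2 × O: no H
  1 × C: 3 H
  1 × C: 2 H
  1 × C (aromatic): 1 H
  1 × Cl: no H
  1 × I: no H
  Total hydrogens = 6.
Molecular formula: C8H6ClIN2O2

C8H6ClIN2O2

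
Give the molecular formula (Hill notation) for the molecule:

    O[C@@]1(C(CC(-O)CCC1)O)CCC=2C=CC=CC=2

C15H22O3

Heavy atoms from the SMILES: 15 C, 3 O.
Implicit hydrogens by atom environment:
  6 × C: 2 H each → 12
  5 × C (aromatic): 1 H each → 5
  3 × O: 1 H each → 3
  2 × C: 1 H each → 2
  1 × C: no H
  1 × C (aromatic): no H
  Total hydrogens = 22.
Molecular formula: C15H22O3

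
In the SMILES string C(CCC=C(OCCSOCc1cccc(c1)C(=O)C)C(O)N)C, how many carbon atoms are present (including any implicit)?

The symbol for carbon appears 18 times in the SMILES. Lowercase c denotes aromatic carbon and counts toward C.

18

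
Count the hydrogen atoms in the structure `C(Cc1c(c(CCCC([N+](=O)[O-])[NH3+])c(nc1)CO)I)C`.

Hydrogens are implicit in SMILES; fill each atom to its normal valence:
  6 × C: 2 H each → 12
  4 × C (aromatic): no H
  1 × C: 3 H
  1 × C (aromatic): 1 H
  1 × C: 1 H
  1 × I: no H
  1 × N (charge +1): 3 H
  1 × N (aromatic): no H
  1 × N (charge +1): no H
  1 × O: 1 H
  1 × O: no H
  1 × O (charge -1): no H
  Total hydrogens = 21.

21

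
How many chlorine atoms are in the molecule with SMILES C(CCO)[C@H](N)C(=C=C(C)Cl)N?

1

The symbol for chlorine appears 1 time in the SMILES.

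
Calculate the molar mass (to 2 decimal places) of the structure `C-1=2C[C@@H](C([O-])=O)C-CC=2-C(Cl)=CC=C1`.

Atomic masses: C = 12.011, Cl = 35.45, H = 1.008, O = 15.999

Molecular formula: C11H10ClO2-.
M = 11×12.011 + 1×35.45 + 10×1.008 + 2×15.999 = 209.65 g/mol.

209.65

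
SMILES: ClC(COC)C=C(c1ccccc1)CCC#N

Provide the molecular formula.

Heavy atoms from the SMILES: 14 C, 1 Cl, 1 N, 1 O.
Implicit hydrogens by atom environment:
  5 × C (aromatic): 1 H each → 5
  3 × C: 2 H each → 6
  2 × C: 1 H each → 2
  2 × C: no H
  1 × C: 3 H
  1 × C (aromatic): no H
  1 × Cl: no H
  1 × N: no H
  1 × O: no H
  Total hydrogens = 16.
Molecular formula: C14H16ClNO

C14H16ClNO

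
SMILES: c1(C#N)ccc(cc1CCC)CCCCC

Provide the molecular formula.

C15H21N

Heavy atoms from the SMILES: 15 C, 1 N.
Implicit hydrogens by atom environment:
  6 × C: 2 H each → 12
  3 × C (aromatic): 1 H each → 3
  3 × C (aromatic): no H
  2 × C: 3 H each → 6
  1 × C: no H
  1 × N: no H
  Total hydrogens = 21.
Molecular formula: C15H21N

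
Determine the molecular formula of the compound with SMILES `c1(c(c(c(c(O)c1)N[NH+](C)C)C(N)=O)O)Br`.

C9H13BrN3O3+

Heavy atoms from the SMILES: 1 Br, 9 C, 3 N, 3 O.
Implicit hydrogens by atom environment:
  5 × C (aromatic): no H
  2 × C: 3 H each → 6
  2 × O: 1 H each → 2
  1 × Br: no H
  1 × C (aromatic): 1 H
  1 × C: no H
  1 × N: 2 H
  1 × N: 1 H
  1 × N (charge +1): 1 H
  1 × O: no H
  Total hydrogens = 13.
Net charge +1.
Molecular formula: C9H13BrN3O3+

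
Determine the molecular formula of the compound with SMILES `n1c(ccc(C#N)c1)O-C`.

Heavy atoms from the SMILES: 7 C, 2 N, 1 O.
Implicit hydrogens by atom environment:
  3 × C (aromatic): 1 H each → 3
  2 × C (aromatic): no H
  1 × C: 3 H
  1 × C: no H
  1 × N (aromatic): no H
  1 × N: no H
  1 × O: no H
  Total hydrogens = 6.
Molecular formula: C7H6N2O

C7H6N2O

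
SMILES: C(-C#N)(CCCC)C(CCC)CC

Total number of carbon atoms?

12

The symbol for carbon appears 12 times in the SMILES.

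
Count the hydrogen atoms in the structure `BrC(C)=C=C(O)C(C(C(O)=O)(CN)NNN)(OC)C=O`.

17

Hydrogens are implicit in SMILES; fill each atom to its normal valence:
  6 × C: no H
  3 × O: no H
  2 × C: 3 H each → 6
  2 × N: 2 H each → 4
  2 × N: 1 H each → 2
  2 × O: 1 H each → 2
  1 × Br: no H
  1 × C: 2 H
  1 × C: 1 H
  Total hydrogens = 17.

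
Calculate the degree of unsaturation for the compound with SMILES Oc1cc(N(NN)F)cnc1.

Molecular formula from the SMILES: C5H7FN4O.
DoU = (2C + 2 + N − H − X)/2 = (2·5 + 2 + 4 − 7 − 1)/2 = 8/2 = 4.
(Structurally: 1 ring(s) + 3 π bond(s) = 4.)

4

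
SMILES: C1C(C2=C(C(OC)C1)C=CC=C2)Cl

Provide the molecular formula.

Heavy atoms from the SMILES: 11 C, 1 Cl, 1 O.
Implicit hydrogens by atom environment:
  4 × C (aromatic): 1 H each → 4
  2 × C: 2 H each → 4
  2 × C: 1 H each → 2
  2 × C (aromatic): no H
  1 × C: 3 H
  1 × Cl: no H
  1 × O: no H
  Total hydrogens = 13.
Molecular formula: C11H13ClO

C11H13ClO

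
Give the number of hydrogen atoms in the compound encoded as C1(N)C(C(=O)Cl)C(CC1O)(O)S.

10

Hydrogens are implicit in SMILES; fill each atom to its normal valence:
  3 × C: 1 H each → 3
  2 × C: no H
  2 × O: 1 H each → 2
  1 × C: 2 H
  1 × Cl: no H
  1 × N: 2 H
  1 × O: no H
  1 × S: 1 H
  Total hydrogens = 10.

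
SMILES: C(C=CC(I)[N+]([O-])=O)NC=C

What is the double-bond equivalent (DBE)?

3

Molecular formula from the SMILES: C6H9IN2O2.
DoU = (2C + 2 + N − H − X)/2 = (2·6 + 2 + 2 − 9 − 1)/2 = 6/2 = 3.
(Structurally: 0 ring(s) + 3 π bond(s) = 3.)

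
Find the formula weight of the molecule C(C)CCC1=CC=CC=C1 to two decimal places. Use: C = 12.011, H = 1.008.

134.22

Molecular formula: C10H14.
M = 10×12.011 + 14×1.008 = 134.22 g/mol.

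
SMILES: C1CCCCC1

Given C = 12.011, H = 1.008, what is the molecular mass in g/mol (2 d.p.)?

84.16

Molecular formula: C6H12.
M = 6×12.011 + 12×1.008 = 84.16 g/mol.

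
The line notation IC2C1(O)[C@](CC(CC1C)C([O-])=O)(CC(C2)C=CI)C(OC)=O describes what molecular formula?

C16H21I2O5-

Heavy atoms from the SMILES: 16 C, 2 I, 5 O.
Implicit hydrogens by atom environment:
  6 × C: 1 H each → 6
  4 × C: 2 H each → 8
  4 × C: no H
  3 × O: no H
  2 × C: 3 H each → 6
  2 × I: no H
  1 × O: 1 H
  1 × O (charge -1): no H
  Total hydrogens = 21.
Net charge -1.
Molecular formula: C16H21I2O5-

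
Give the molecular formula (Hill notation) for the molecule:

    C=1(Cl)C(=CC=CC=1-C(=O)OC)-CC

C10H11ClO2

Heavy atoms from the SMILES: 10 C, 1 Cl, 2 O.
Implicit hydrogens by atom environment:
  3 × C (aromatic): 1 H each → 3
  3 × C (aromatic): no H
  2 × C: 3 H each → 6
  2 × O: no H
  1 × C: 2 H
  1 × C: no H
  1 × Cl: no H
  Total hydrogens = 11.
Molecular formula: C10H11ClO2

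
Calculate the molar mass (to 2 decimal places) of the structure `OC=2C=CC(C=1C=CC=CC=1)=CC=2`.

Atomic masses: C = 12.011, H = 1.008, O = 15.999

170.21

Molecular formula: C12H10O.
M = 12×12.011 + 10×1.008 + 1×15.999 = 170.21 g/mol.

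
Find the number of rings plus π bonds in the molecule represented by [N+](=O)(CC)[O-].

1

Molecular formula from the SMILES: C2H5NO2.
DoU = (2C + 2 + N − H − X)/2 = (2·2 + 2 + 1 − 5 − 0)/2 = 2/2 = 1.
(Structurally: 0 ring(s) + 1 π bond(s) = 1.)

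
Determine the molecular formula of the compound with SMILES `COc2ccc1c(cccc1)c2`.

C11H10O

Heavy atoms from the SMILES: 11 C, 1 O.
Implicit hydrogens by atom environment:
  7 × C (aromatic): 1 H each → 7
  3 × C (aromatic): no H
  1 × C: 3 H
  1 × O: no H
  Total hydrogens = 10.
Molecular formula: C11H10O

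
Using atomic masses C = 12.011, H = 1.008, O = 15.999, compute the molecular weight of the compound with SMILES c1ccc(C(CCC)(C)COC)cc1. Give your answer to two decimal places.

192.30

Molecular formula: C13H20O.
M = 13×12.011 + 20×1.008 + 1×15.999 = 192.30 g/mol.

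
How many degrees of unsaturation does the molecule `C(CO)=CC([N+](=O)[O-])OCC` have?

2

Molecular formula from the SMILES: C6H11NO4.
DoU = (2C + 2 + N − H − X)/2 = (2·6 + 2 + 1 − 11 − 0)/2 = 4/2 = 2.
(Structurally: 0 ring(s) + 2 π bond(s) = 2.)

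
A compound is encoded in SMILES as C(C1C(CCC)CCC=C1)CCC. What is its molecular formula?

Heavy atoms from the SMILES: 13 C.
Implicit hydrogens by atom environment:
  7 × C: 2 H each → 14
  4 × C: 1 H each → 4
  2 × C: 3 H each → 6
  Total hydrogens = 24.
Molecular formula: C13H24

C13H24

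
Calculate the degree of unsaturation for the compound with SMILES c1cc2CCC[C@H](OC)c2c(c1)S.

Molecular formula from the SMILES: C11H14OS.
DoU = (2C + 2 + N − H − X)/2 = (2·11 + 2 + 0 − 14 − 0)/2 = 10/2 = 5.
(Structurally: 2 ring(s) + 3 π bond(s) = 5.)

5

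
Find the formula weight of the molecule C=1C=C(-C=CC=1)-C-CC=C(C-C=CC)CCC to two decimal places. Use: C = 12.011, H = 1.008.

Molecular formula: C17H24.
M = 17×12.011 + 24×1.008 = 228.38 g/mol.

228.38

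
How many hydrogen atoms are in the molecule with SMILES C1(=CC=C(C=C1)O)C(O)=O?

Hydrogens are implicit in SMILES; fill each atom to its normal valence:
  4 × C (aromatic): 1 H each → 4
  2 × C (aromatic): no H
  2 × O: 1 H each → 2
  1 × C: no H
  1 × O: no H
  Total hydrogens = 6.

6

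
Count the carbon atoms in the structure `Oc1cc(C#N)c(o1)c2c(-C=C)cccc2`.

13

The symbol for carbon appears 13 times in the SMILES. Lowercase c denotes aromatic carbon and counts toward C.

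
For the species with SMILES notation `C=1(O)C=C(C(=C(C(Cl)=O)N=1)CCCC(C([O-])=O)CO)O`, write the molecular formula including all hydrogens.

Heavy atoms from the SMILES: 12 C, 1 Cl, 1 N, 6 O.
Implicit hydrogens by atom environment:
  4 × C: 2 H each → 8
  4 × C (aromatic): no H
  3 × O: 1 H each → 3
  2 × C: no H
  2 × O: no H
  1 × C (aromatic): 1 H
  1 × C: 1 H
  1 × Cl: no H
  1 × N (aromatic): no H
  1 × O (charge -1): no H
  Total hydrogens = 13.
Net charge -1.
Molecular formula: C12H13ClNO6-

C12H13ClNO6-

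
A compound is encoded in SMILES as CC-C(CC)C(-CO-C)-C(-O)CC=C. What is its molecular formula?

Heavy atoms from the SMILES: 12 C, 2 O.
Implicit hydrogens by atom environment:
  5 × C: 2 H each → 10
  4 × C: 1 H each → 4
  3 × C: 3 H each → 9
  1 × O: 1 H
  1 × O: no H
  Total hydrogens = 24.
Molecular formula: C12H24O2

C12H24O2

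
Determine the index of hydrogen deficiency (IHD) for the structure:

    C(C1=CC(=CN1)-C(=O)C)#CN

6

Molecular formula from the SMILES: C8H8N2O.
DoU = (2C + 2 + N − H − X)/2 = (2·8 + 2 + 2 − 8 − 0)/2 = 12/2 = 6.
(Structurally: 1 ring(s) + 5 π bond(s) = 6.)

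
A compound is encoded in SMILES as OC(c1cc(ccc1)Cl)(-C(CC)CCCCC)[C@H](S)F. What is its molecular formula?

Heavy atoms from the SMILES: 16 C, 1 Cl, 1 F, 1 O, 1 S.
Implicit hydrogens by atom environment:
  5 × C: 2 H each → 10
  4 × C (aromatic): 1 H each → 4
  2 × C: 3 H each → 6
  2 × C: 1 H each → 2
  2 × C (aromatic): no H
  1 × C: no H
  1 × Cl: no H
  1 × F: no H
  1 × O: 1 H
  1 × S: 1 H
  Total hydrogens = 24.
Molecular formula: C16H24ClFOS

C16H24ClFOS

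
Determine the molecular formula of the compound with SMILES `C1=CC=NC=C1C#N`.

C6H4N2

Heavy atoms from the SMILES: 6 C, 2 N.
Implicit hydrogens by atom environment:
  4 × C (aromatic): 1 H each → 4
  1 × C (aromatic): no H
  1 × C: no H
  1 × N (aromatic): no H
  1 × N: no H
  Total hydrogens = 4.
Molecular formula: C6H4N2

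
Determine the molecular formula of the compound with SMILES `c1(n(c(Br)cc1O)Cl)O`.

C4H3BrClNO2

Heavy atoms from the SMILES: 1 Br, 4 C, 1 Cl, 1 N, 2 O.
Implicit hydrogens by atom environment:
  3 × C (aromatic): no H
  2 × O: 1 H each → 2
  1 × Br: no H
  1 × C (aromatic): 1 H
  1 × Cl: no H
  1 × N (aromatic): no H
  Total hydrogens = 3.
Molecular formula: C4H3BrClNO2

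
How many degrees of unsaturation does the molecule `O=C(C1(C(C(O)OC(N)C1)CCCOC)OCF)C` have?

2

Molecular formula from the SMILES: C12H22FNO5.
DoU = (2C + 2 + N − H − X)/2 = (2·12 + 2 + 1 − 22 − 1)/2 = 4/2 = 2.
(Structurally: 1 ring(s) + 1 π bond(s) = 2.)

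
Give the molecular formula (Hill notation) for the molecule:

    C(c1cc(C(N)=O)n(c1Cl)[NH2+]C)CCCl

C9H14Cl2N3O+

Heavy atoms from the SMILES: 9 C, 2 Cl, 3 N, 1 O.
Implicit hydrogens by atom environment:
  3 × C: 2 H each → 6
  3 × C (aromatic): no H
  2 × Cl: no H
  1 × C: 3 H
  1 × C (aromatic): 1 H
  1 × C: no H
  1 × N: 2 H
  1 × N (charge +1): 2 H
  1 × N (aromatic): no H
  1 × O: no H
  Total hydrogens = 14.
Net charge +1.
Molecular formula: C9H14Cl2N3O+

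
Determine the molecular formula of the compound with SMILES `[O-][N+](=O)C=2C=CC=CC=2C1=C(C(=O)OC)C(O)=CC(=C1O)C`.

C15H13NO6

Heavy atoms from the SMILES: 15 C, 1 N, 6 O.
Implicit hydrogens by atom environment:
  7 × C (aromatic): no H
  5 × C (aromatic): 1 H each → 5
  3 × O: no H
  2 × C: 3 H each → 6
  2 × O: 1 H each → 2
  1 × C: no H
  1 × N (charge +1): no H
  1 × O (charge -1): no H
  Total hydrogens = 13.
Molecular formula: C15H13NO6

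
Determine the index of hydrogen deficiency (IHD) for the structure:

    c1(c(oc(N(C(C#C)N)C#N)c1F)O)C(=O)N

Molecular formula from the SMILES: C9H7FN4O3.
DoU = (2C + 2 + N − H − X)/2 = (2·9 + 2 + 4 − 7 − 1)/2 = 16/2 = 8.
(Structurally: 1 ring(s) + 7 π bond(s) = 8.)

8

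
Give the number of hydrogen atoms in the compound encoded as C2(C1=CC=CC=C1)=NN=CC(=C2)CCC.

14

Hydrogens are implicit in SMILES; fill each atom to its normal valence:
  7 × C (aromatic): 1 H each → 7
  3 × C (aromatic): no H
  2 × C: 2 H each → 4
  2 × N (aromatic): no H
  1 × C: 3 H
  Total hydrogens = 14.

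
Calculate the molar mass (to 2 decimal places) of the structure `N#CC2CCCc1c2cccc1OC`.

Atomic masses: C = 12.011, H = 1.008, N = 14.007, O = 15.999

187.24

Molecular formula: C12H13NO.
M = 12×12.011 + 13×1.008 + 1×14.007 + 1×15.999 = 187.24 g/mol.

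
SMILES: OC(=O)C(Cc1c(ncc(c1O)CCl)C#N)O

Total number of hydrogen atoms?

9

Hydrogens are implicit in SMILES; fill each atom to its normal valence:
  4 × C (aromatic): no H
  3 × O: 1 H each → 3
  2 × C: 2 H each → 4
  2 × C: no H
  1 × C (aromatic): 1 H
  1 × C: 1 H
  1 × Cl: no H
  1 × N (aromatic): no H
  1 × N: no H
  1 × O: no H
  Total hydrogens = 9.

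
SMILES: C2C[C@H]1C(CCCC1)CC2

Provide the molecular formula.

C10H18

Heavy atoms from the SMILES: 10 C.
Implicit hydrogens by atom environment:
  8 × C: 2 H each → 16
  2 × C: 1 H each → 2
  Total hydrogens = 18.
Molecular formula: C10H18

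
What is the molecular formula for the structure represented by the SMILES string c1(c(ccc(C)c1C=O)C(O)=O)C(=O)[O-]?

C10H7O5-

Heavy atoms from the SMILES: 10 C, 5 O.
Implicit hydrogens by atom environment:
  4 × C (aromatic): no H
  3 × O: no H
  2 × C (aromatic): 1 H each → 2
  2 × C: no H
  1 × C: 3 H
  1 × C: 1 H
  1 × O: 1 H
  1 × O (charge -1): no H
  Total hydrogens = 7.
Net charge -1.
Molecular formula: C10H7O5-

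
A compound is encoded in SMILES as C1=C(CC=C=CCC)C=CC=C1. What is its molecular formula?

C12H14

Heavy atoms from the SMILES: 12 C.
Implicit hydrogens by atom environment:
  5 × C (aromatic): 1 H each → 5
  2 × C: 2 H each → 4
  2 × C: 1 H each → 2
  1 × C: 3 H
  1 × C: no H
  1 × C (aromatic): no H
  Total hydrogens = 14.
Molecular formula: C12H14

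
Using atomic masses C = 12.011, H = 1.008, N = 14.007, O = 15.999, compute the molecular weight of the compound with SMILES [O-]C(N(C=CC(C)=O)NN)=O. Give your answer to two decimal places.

158.14

Molecular formula: C5H8N3O3-.
M = 5×12.011 + 8×1.008 + 3×14.007 + 3×15.999 = 158.14 g/mol.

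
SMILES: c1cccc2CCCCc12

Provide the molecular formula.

Heavy atoms from the SMILES: 10 C.
Implicit hydrogens by atom environment:
  4 × C: 2 H each → 8
  4 × C (aromatic): 1 H each → 4
  2 × C (aromatic): no H
  Total hydrogens = 12.
Molecular formula: C10H12

C10H12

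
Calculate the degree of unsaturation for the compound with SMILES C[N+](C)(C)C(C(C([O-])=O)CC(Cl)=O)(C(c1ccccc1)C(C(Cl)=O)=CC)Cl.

8

Molecular formula from the SMILES: C19H22Cl3NO4.
DoU = (2C + 2 + N − H − X)/2 = (2·19 + 2 + 1 − 22 − 3)/2 = 16/2 = 8.
(Structurally: 1 ring(s) + 7 π bond(s) = 8.)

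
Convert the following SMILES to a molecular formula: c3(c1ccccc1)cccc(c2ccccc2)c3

Heavy atoms from the SMILES: 18 C.
Implicit hydrogens by atom environment:
  14 × C (aromatic): 1 H each → 14
  4 × C (aromatic): no H
  Total hydrogens = 14.
Molecular formula: C18H14

C18H14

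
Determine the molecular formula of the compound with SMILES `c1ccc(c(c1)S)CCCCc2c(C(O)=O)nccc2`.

C16H17NO2S

Heavy atoms from the SMILES: 16 C, 1 N, 2 O, 1 S.
Implicit hydrogens by atom environment:
  7 × C (aromatic): 1 H each → 7
  4 × C: 2 H each → 8
  4 × C (aromatic): no H
  1 × C: no H
  1 × N (aromatic): no H
  1 × O: 1 H
  1 × O: no H
  1 × S: 1 H
  Total hydrogens = 17.
Molecular formula: C16H17NO2S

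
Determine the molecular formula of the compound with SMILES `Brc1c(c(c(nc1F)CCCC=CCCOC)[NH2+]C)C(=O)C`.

Heavy atoms from the SMILES: 1 Br, 16 C, 1 F, 2 N, 2 O.
Implicit hydrogens by atom environment:
  5 × C: 2 H each → 10
  5 × C (aromatic): no H
  3 × C: 3 H each → 9
  2 × C: 1 H each → 2
  2 × O: no H
  1 × Br: no H
  1 × C: no H
  1 × F: no H
  1 × N (charge +1): 2 H
  1 × N (aromatic): no H
  Total hydrogens = 23.
Net charge +1.
Molecular formula: C16H23BrFN2O2+

C16H23BrFN2O2+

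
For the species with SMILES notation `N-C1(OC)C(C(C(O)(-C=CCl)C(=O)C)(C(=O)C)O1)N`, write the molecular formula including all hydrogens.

C11H17ClN2O5

Heavy atoms from the SMILES: 11 C, 1 Cl, 2 N, 5 O.
Implicit hydrogens by atom environment:
  5 × C: no H
  4 × O: no H
  3 × C: 3 H each → 9
  3 × C: 1 H each → 3
  2 × N: 2 H each → 4
  1 × Cl: no H
  1 × O: 1 H
  Total hydrogens = 17.
Molecular formula: C11H17ClN2O5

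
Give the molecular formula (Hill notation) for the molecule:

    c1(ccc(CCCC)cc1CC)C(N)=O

C13H19NO

Heavy atoms from the SMILES: 13 C, 1 N, 1 O.
Implicit hydrogens by atom environment:
  4 × C: 2 H each → 8
  3 × C (aromatic): 1 H each → 3
  3 × C (aromatic): no H
  2 × C: 3 H each → 6
  1 × C: no H
  1 × N: 2 H
  1 × O: no H
  Total hydrogens = 19.
Molecular formula: C13H19NO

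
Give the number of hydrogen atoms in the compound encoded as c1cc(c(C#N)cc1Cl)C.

Hydrogens are implicit in SMILES; fill each atom to its normal valence:
  3 × C (aromatic): 1 H each → 3
  3 × C (aromatic): no H
  1 × C: 3 H
  1 × C: no H
  1 × Cl: no H
  1 × N: no H
  Total hydrogens = 6.

6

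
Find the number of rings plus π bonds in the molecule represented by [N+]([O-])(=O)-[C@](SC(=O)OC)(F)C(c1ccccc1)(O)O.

Molecular formula from the SMILES: C10H10FNO6S.
DoU = (2C + 2 + N − H − X)/2 = (2·10 + 2 + 1 − 10 − 1)/2 = 12/2 = 6.
(Structurally: 1 ring(s) + 5 π bond(s) = 6.)

6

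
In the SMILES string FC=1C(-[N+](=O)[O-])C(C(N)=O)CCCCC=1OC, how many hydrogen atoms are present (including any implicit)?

15

Hydrogens are implicit in SMILES; fill each atom to its normal valence:
  4 × C: 2 H each → 8
  3 × C: no H
  3 × O: no H
  2 × C: 1 H each → 2
  1 × C: 3 H
  1 × F: no H
  1 × N: 2 H
  1 × N (charge +1): no H
  1 × O (charge -1): no H
  Total hydrogens = 15.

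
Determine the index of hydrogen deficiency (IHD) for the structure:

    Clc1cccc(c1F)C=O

5

Molecular formula from the SMILES: C7H4ClFO.
DoU = (2C + 2 + N − H − X)/2 = (2·7 + 2 + 0 − 4 − 2)/2 = 10/2 = 5.
(Structurally: 1 ring(s) + 4 π bond(s) = 5.)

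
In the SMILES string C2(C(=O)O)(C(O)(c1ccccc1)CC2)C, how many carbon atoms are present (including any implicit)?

12

The symbol for carbon appears 12 times in the SMILES. Lowercase c denotes aromatic carbon and counts toward C.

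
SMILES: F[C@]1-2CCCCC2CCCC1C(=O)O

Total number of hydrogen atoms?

17

Hydrogens are implicit in SMILES; fill each atom to its normal valence:
  7 × C: 2 H each → 14
  2 × C: 1 H each → 2
  2 × C: no H
  1 × F: no H
  1 × O: 1 H
  1 × O: no H
  Total hydrogens = 17.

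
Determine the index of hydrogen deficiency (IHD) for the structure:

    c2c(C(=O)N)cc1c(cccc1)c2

8

Molecular formula from the SMILES: C11H9NO.
DoU = (2C + 2 + N − H − X)/2 = (2·11 + 2 + 1 − 9 − 0)/2 = 16/2 = 8.
(Structurally: 2 ring(s) + 6 π bond(s) = 8.)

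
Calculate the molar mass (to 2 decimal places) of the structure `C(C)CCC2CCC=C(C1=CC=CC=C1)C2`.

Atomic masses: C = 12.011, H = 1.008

214.35

Molecular formula: C16H22.
M = 16×12.011 + 22×1.008 = 214.35 g/mol.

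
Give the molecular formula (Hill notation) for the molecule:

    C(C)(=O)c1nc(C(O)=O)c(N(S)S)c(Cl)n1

C7H6ClN3O3S2

Heavy atoms from the SMILES: 7 C, 1 Cl, 3 N, 3 O, 2 S.
Implicit hydrogens by atom environment:
  4 × C (aromatic): no H
  2 × C: no H
  2 × N (aromatic): no H
  2 × O: no H
  2 × S: 1 H each → 2
  1 × C: 3 H
  1 × Cl: no H
  1 × N: no H
  1 × O: 1 H
  Total hydrogens = 6.
Molecular formula: C7H6ClN3O3S2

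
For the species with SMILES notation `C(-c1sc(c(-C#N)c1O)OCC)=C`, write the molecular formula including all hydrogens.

Heavy atoms from the SMILES: 9 C, 1 N, 2 O, 1 S.
Implicit hydrogens by atom environment:
  4 × C (aromatic): no H
  2 × C: 2 H each → 4
  1 × C: 3 H
  1 × C: 1 H
  1 × C: no H
  1 × N: no H
  1 × O: 1 H
  1 × O: no H
  1 × S (aromatic): no H
  Total hydrogens = 9.
Molecular formula: C9H9NO2S

C9H9NO2S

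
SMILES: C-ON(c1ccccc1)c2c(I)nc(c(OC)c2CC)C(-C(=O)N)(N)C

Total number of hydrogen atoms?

23

Hydrogens are implicit in SMILES; fill each atom to its normal valence:
  6 × C (aromatic): no H
  5 × C (aromatic): 1 H each → 5
  4 × C: 3 H each → 12
  3 × O: no H
  2 × C: no H
  2 × N: 2 H each → 4
  1 × C: 2 H
  1 × I: no H
  1 × N (aromatic): no H
  1 × N: no H
  Total hydrogens = 23.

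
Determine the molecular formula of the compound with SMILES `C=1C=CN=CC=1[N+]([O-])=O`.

Heavy atoms from the SMILES: 5 C, 2 N, 2 O.
Implicit hydrogens by atom environment:
  4 × C (aromatic): 1 H each → 4
  1 × C (aromatic): no H
  1 × N (aromatic): no H
  1 × N (charge +1): no H
  1 × O: no H
  1 × O (charge -1): no H
  Total hydrogens = 4.
Molecular formula: C5H4N2O2

C5H4N2O2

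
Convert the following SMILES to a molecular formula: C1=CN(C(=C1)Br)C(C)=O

C6H6BrNO

Heavy atoms from the SMILES: 1 Br, 6 C, 1 N, 1 O.
Implicit hydrogens by atom environment:
  3 × C (aromatic): 1 H each → 3
  1 × Br: no H
  1 × C: 3 H
  1 × C (aromatic): no H
  1 × C: no H
  1 × N (aromatic): no H
  1 × O: no H
  Total hydrogens = 6.
Molecular formula: C6H6BrNO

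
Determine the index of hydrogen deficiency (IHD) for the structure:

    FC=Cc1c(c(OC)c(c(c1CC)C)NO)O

5

Molecular formula from the SMILES: C12H16FNO3.
DoU = (2C + 2 + N − H − X)/2 = (2·12 + 2 + 1 − 16 − 1)/2 = 10/2 = 5.
(Structurally: 1 ring(s) + 4 π bond(s) = 5.)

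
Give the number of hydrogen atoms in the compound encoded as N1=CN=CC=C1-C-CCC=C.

12

Hydrogens are implicit in SMILES; fill each atom to its normal valence:
  4 × C: 2 H each → 8
  3 × C (aromatic): 1 H each → 3
  2 × N (aromatic): no H
  1 × C: 1 H
  1 × C (aromatic): no H
  Total hydrogens = 12.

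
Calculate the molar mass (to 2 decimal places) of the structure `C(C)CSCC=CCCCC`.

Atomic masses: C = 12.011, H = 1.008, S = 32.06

Molecular formula: C10H20S.
M = 10×12.011 + 20×1.008 + 1×32.06 = 172.33 g/mol.

172.33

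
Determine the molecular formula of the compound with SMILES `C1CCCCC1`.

Heavy atoms from the SMILES: 6 C.
Implicit hydrogens by atom environment:
  6 × C: 2 H each → 12
  Total hydrogens = 12.
Molecular formula: C6H12

C6H12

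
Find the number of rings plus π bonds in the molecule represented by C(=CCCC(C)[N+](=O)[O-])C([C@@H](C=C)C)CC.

3

Molecular formula from the SMILES: C13H23NO2.
DoU = (2C + 2 + N − H − X)/2 = (2·13 + 2 + 1 − 23 − 0)/2 = 6/2 = 3.
(Structurally: 0 ring(s) + 3 π bond(s) = 3.)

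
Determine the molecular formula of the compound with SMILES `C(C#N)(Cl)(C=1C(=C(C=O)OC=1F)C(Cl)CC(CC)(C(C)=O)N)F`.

C14H14Cl2F2N2O3

Heavy atoms from the SMILES: 14 C, 2 Cl, 2 F, 2 N, 3 O.
Implicit hydrogens by atom environment:
  4 × C (aromatic): no H
  4 × C: no H
  2 × C: 3 H each → 6
  2 × C: 2 H each → 4
  2 × C: 1 H each → 2
  2 × Cl: no H
  2 × F: no H
  2 × O: no H
  1 × N: 2 H
  1 × N: no H
  1 × O (aromatic): no H
  Total hydrogens = 14.
Molecular formula: C14H14Cl2F2N2O3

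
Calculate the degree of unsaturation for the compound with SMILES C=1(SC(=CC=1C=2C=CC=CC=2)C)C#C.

Molecular formula from the SMILES: C13H10S.
DoU = (2C + 2 + N − H − X)/2 = (2·13 + 2 + 0 − 10 − 0)/2 = 18/2 = 9.
(Structurally: 2 ring(s) + 7 π bond(s) = 9.)

9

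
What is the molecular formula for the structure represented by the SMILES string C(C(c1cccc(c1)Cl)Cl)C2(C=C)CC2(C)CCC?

C17H22Cl2

Heavy atoms from the SMILES: 17 C, 2 Cl.
Implicit hydrogens by atom environment:
  5 × C: 2 H each → 10
  4 × C (aromatic): 1 H each → 4
  2 × C: 3 H each → 6
  2 × C: 1 H each → 2
  2 × C: no H
  2 × C (aromatic): no H
  2 × Cl: no H
  Total hydrogens = 22.
Molecular formula: C17H22Cl2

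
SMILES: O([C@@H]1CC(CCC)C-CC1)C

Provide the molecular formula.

Heavy atoms from the SMILES: 10 C, 1 O.
Implicit hydrogens by atom environment:
  6 × C: 2 H each → 12
  2 × C: 3 H each → 6
  2 × C: 1 H each → 2
  1 × O: no H
  Total hydrogens = 20.
Molecular formula: C10H20O

C10H20O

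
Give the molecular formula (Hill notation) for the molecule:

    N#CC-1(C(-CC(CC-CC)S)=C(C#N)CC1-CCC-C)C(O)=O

Heavy atoms from the SMILES: 18 C, 2 N, 2 O, 1 S.
Implicit hydrogens by atom environment:
  8 × C: 2 H each → 16
  6 × C: no H
  2 × C: 3 H each → 6
  2 × C: 1 H each → 2
  2 × N: no H
  1 × O: 1 H
  1 × O: no H
  1 × S: 1 H
  Total hydrogens = 26.
Molecular formula: C18H26N2O2S

C18H26N2O2S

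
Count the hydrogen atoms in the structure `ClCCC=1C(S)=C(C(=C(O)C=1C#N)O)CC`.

12

Hydrogens are implicit in SMILES; fill each atom to its normal valence:
  6 × C (aromatic): no H
  3 × C: 2 H each → 6
  2 × O: 1 H each → 2
  1 × C: 3 H
  1 × C: no H
  1 × Cl: no H
  1 × N: no H
  1 × S: 1 H
  Total hydrogens = 12.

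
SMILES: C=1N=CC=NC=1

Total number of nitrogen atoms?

The symbol for nitrogen appears 2 times in the SMILES.

2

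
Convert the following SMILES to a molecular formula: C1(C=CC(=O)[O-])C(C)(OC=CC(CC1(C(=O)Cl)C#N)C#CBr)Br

C15H11Br2ClNO4-

Heavy atoms from the SMILES: 2 Br, 15 C, 1 Cl, 1 N, 4 O.
Implicit hydrogens by atom environment:
  7 × C: no H
  6 × C: 1 H each → 6
  3 × O: no H
  2 × Br: no H
  1 × C: 3 H
  1 × C: 2 H
  1 × Cl: no H
  1 × N: no H
  1 × O (charge -1): no H
  Total hydrogens = 11.
Net charge -1.
Molecular formula: C15H11Br2ClNO4-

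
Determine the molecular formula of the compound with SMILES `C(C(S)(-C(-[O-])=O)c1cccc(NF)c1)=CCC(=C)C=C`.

C15H15FNO2S-

Heavy atoms from the SMILES: 15 C, 1 F, 1 N, 2 O, 1 S.
Implicit hydrogens by atom environment:
  4 × C (aromatic): 1 H each → 4
  3 × C: 2 H each → 6
  3 × C: 1 H each → 3
  3 × C: no H
  2 × C (aromatic): no H
  1 × F: no H
  1 × N: 1 H
  1 × O: no H
  1 × O (charge -1): no H
  1 × S: 1 H
  Total hydrogens = 15.
Net charge -1.
Molecular formula: C15H15FNO2S-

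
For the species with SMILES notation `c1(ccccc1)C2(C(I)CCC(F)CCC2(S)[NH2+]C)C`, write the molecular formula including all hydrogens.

C16H24FINS+

Heavy atoms from the SMILES: 16 C, 1 F, 1 I, 1 N, 1 S.
Implicit hydrogens by atom environment:
  5 × C (aromatic): 1 H each → 5
  4 × C: 2 H each → 8
  2 × C: 3 H each → 6
  2 × C: 1 H each → 2
  2 × C: no H
  1 × C (aromatic): no H
  1 × F: no H
  1 × I: no H
  1 × N (charge +1): 2 H
  1 × S: 1 H
  Total hydrogens = 24.
Net charge +1.
Molecular formula: C16H24FINS+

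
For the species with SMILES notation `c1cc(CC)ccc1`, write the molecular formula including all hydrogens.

Heavy atoms from the SMILES: 8 C.
Implicit hydrogens by atom environment:
  5 × C (aromatic): 1 H each → 5
  1 × C: 3 H
  1 × C: 2 H
  1 × C (aromatic): no H
  Total hydrogens = 10.
Molecular formula: C8H10

C8H10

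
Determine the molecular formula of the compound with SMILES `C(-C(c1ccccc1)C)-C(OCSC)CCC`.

Heavy atoms from the SMILES: 15 C, 1 O, 1 S.
Implicit hydrogens by atom environment:
  5 × C (aromatic): 1 H each → 5
  4 × C: 2 H each → 8
  3 × C: 3 H each → 9
  2 × C: 1 H each → 2
  1 × C (aromatic): no H
  1 × O: no H
  1 × S: no H
  Total hydrogens = 24.
Molecular formula: C15H24OS

C15H24OS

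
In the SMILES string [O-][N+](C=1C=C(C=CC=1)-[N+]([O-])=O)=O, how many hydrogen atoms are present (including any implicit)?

Hydrogens are implicit in SMILES; fill each atom to its normal valence:
  4 × C (aromatic): 1 H each → 4
  2 × C (aromatic): no H
  2 × N (charge +1): no H
  2 × O: no H
  2 × O (charge -1): no H
  Total hydrogens = 4.

4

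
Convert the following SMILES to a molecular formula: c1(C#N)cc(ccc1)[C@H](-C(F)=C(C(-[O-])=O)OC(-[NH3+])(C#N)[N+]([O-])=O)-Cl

C13H8ClFN4O5

Heavy atoms from the SMILES: 13 C, 1 Cl, 1 F, 4 N, 5 O.
Implicit hydrogens by atom environment:
  6 × C: no H
  4 × C (aromatic): 1 H each → 4
  3 × O: no H
  2 × C (aromatic): no H
  2 × N: no H
  2 × O (charge -1): no H
  1 × C: 1 H
  1 × Cl: no H
  1 × F: no H
  1 × N (charge +1): 3 H
  1 × N (charge +1): no H
  Total hydrogens = 8.
Molecular formula: C13H8ClFN4O5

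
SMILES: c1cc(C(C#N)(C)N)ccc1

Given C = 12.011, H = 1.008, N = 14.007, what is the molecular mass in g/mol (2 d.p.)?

146.19

Molecular formula: C9H10N2.
M = 9×12.011 + 10×1.008 + 2×14.007 = 146.19 g/mol.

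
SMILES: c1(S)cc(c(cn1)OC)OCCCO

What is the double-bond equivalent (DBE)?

4

Molecular formula from the SMILES: C9H13NO3S.
DoU = (2C + 2 + N − H − X)/2 = (2·9 + 2 + 1 − 13 − 0)/2 = 8/2 = 4.
(Structurally: 1 ring(s) + 3 π bond(s) = 4.)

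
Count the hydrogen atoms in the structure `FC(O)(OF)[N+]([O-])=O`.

1

Hydrogens are implicit in SMILES; fill each atom to its normal valence:
  2 × F: no H
  2 × O: no H
  1 × C: no H
  1 × N (charge +1): no H
  1 × O: 1 H
  1 × O (charge -1): no H
  Total hydrogens = 1.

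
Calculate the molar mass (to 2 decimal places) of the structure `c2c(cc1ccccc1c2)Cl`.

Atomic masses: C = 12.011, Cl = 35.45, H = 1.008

Molecular formula: C10H7Cl.
M = 10×12.011 + 1×35.45 + 7×1.008 = 162.62 g/mol.

162.62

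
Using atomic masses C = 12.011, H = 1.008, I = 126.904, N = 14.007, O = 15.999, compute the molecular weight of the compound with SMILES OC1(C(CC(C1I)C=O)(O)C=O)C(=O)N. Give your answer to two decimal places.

Molecular formula: C8H10INO5.
M = 8×12.011 + 10×1.008 + 1×126.904 + 1×14.007 + 5×15.999 = 327.07 g/mol.

327.07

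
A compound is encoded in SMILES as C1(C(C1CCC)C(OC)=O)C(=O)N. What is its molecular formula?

C9H15NO3

Heavy atoms from the SMILES: 9 C, 1 N, 3 O.
Implicit hydrogens by atom environment:
  3 × C: 1 H each → 3
  3 × O: no H
  2 × C: 3 H each → 6
  2 × C: 2 H each → 4
  2 × C: no H
  1 × N: 2 H
  Total hydrogens = 15.
Molecular formula: C9H15NO3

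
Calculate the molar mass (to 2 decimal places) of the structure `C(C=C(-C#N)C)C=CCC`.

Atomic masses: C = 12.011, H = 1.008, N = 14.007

Molecular formula: C9H13N.
M = 9×12.011 + 13×1.008 + 1×14.007 = 135.21 g/mol.

135.21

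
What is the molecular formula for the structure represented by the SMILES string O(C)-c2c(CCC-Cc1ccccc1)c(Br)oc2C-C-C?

C18H23BrO2

Heavy atoms from the SMILES: 1 Br, 18 C, 2 O.
Implicit hydrogens by atom environment:
  6 × C: 2 H each → 12
  5 × C (aromatic): 1 H each → 5
  5 × C (aromatic): no H
  2 × C: 3 H each → 6
  1 × Br: no H
  1 × O (aromatic): no H
  1 × O: no H
  Total hydrogens = 23.
Molecular formula: C18H23BrO2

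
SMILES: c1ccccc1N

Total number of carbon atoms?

6

The symbol for carbon appears 6 times in the SMILES. Lowercase c denotes aromatic carbon and counts toward C.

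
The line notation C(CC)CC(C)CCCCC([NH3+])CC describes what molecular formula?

Heavy atoms from the SMILES: 13 C, 1 N.
Implicit hydrogens by atom environment:
  8 × C: 2 H each → 16
  3 × C: 3 H each → 9
  2 × C: 1 H each → 2
  1 × N (charge +1): 3 H
  Total hydrogens = 30.
Net charge +1.
Molecular formula: C13H30N+

C13H30N+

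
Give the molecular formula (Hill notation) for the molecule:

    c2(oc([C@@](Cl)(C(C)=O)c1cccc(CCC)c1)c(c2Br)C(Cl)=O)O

Heavy atoms from the SMILES: 1 Br, 17 C, 2 Cl, 4 O.
Implicit hydrogens by atom environment:
  6 × C (aromatic): no H
  4 × C (aromatic): 1 H each → 4
  3 × C: no H
  2 × C: 3 H each → 6
  2 × C: 2 H each → 4
  2 × Cl: no H
  2 × O: no H
  1 × Br: no H
  1 × O: 1 H
  1 × O (aromatic): no H
  Total hydrogens = 15.
Molecular formula: C17H15BrCl2O4

C17H15BrCl2O4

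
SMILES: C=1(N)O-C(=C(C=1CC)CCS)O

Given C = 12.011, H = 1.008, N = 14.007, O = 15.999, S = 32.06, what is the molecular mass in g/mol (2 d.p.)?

Molecular formula: C8H13NO2S.
M = 8×12.011 + 13×1.008 + 1×14.007 + 2×15.999 + 1×32.06 = 187.26 g/mol.

187.26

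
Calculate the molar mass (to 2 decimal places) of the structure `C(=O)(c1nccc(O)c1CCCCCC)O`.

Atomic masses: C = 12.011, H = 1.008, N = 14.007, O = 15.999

223.27

Molecular formula: C12H17NO3.
M = 12×12.011 + 17×1.008 + 1×14.007 + 3×15.999 = 223.27 g/mol.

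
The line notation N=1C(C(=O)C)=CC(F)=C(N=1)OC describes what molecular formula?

Heavy atoms from the SMILES: 7 C, 1 F, 2 N, 2 O.
Implicit hydrogens by atom environment:
  3 × C (aromatic): no H
  2 × C: 3 H each → 6
  2 × N (aromatic): no H
  2 × O: no H
  1 × C (aromatic): 1 H
  1 × C: no H
  1 × F: no H
  Total hydrogens = 7.
Molecular formula: C7H7FN2O2

C7H7FN2O2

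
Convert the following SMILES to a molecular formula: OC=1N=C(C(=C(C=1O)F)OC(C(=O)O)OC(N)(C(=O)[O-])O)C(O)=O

C10H8FN2O11-

Heavy atoms from the SMILES: 10 C, 1 F, 2 N, 11 O.
Implicit hydrogens by atom environment:
  5 × C (aromatic): no H
  5 × O: 1 H each → 5
  5 × O: no H
  4 × C: no H
  1 × C: 1 H
  1 × F: no H
  1 × N: 2 H
  1 × N (aromatic): no H
  1 × O (charge -1): no H
  Total hydrogens = 8.
Net charge -1.
Molecular formula: C10H8FN2O11-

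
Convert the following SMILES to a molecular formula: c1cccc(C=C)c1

C8H8

Heavy atoms from the SMILES: 8 C.
Implicit hydrogens by atom environment:
  5 × C (aromatic): 1 H each → 5
  1 × C: 2 H
  1 × C: 1 H
  1 × C (aromatic): no H
  Total hydrogens = 8.
Molecular formula: C8H8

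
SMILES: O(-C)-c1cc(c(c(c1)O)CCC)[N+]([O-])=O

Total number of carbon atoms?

The symbol for carbon appears 10 times in the SMILES. Lowercase c denotes aromatic carbon and counts toward C.

10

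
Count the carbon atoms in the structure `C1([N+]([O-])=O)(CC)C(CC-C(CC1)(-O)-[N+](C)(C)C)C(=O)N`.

The symbol for carbon appears 13 times in the SMILES.

13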